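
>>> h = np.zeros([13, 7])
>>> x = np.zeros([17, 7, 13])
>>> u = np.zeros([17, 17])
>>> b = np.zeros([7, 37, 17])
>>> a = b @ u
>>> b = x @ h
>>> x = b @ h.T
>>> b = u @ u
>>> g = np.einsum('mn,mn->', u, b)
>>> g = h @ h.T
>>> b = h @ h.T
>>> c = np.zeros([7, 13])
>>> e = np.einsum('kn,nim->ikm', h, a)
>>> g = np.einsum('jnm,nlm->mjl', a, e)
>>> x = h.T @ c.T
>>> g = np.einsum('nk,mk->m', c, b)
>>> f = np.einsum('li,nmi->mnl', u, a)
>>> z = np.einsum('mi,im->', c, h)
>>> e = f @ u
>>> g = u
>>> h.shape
(13, 7)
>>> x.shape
(7, 7)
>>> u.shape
(17, 17)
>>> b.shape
(13, 13)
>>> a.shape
(7, 37, 17)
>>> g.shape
(17, 17)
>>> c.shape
(7, 13)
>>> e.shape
(37, 7, 17)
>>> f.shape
(37, 7, 17)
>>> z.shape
()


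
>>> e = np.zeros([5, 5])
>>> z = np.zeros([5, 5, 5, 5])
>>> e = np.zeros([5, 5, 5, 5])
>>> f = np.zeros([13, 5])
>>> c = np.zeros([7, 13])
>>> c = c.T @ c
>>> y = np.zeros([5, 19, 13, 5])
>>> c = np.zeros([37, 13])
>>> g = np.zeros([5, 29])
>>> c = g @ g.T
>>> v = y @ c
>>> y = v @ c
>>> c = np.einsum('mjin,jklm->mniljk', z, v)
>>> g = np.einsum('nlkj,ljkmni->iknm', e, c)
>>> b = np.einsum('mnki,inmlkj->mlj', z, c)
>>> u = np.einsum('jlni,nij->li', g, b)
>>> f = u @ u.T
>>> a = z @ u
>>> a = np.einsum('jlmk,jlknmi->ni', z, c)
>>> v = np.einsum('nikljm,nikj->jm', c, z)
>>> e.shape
(5, 5, 5, 5)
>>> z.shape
(5, 5, 5, 5)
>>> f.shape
(5, 5)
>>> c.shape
(5, 5, 5, 13, 5, 19)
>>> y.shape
(5, 19, 13, 5)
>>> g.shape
(19, 5, 5, 13)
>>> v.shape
(5, 19)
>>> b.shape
(5, 13, 19)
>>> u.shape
(5, 13)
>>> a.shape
(13, 19)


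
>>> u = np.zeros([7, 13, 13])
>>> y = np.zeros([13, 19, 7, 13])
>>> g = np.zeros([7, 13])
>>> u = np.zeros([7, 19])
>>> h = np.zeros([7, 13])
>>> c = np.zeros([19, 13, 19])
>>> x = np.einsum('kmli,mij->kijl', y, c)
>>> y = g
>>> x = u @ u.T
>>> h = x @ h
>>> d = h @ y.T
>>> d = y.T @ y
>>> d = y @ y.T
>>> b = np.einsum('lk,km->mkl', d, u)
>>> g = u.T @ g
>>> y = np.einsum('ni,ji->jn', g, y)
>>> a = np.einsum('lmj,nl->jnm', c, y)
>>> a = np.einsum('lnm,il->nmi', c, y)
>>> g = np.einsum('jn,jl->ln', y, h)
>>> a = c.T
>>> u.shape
(7, 19)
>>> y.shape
(7, 19)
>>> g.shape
(13, 19)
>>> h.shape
(7, 13)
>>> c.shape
(19, 13, 19)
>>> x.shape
(7, 7)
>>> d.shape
(7, 7)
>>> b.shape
(19, 7, 7)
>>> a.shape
(19, 13, 19)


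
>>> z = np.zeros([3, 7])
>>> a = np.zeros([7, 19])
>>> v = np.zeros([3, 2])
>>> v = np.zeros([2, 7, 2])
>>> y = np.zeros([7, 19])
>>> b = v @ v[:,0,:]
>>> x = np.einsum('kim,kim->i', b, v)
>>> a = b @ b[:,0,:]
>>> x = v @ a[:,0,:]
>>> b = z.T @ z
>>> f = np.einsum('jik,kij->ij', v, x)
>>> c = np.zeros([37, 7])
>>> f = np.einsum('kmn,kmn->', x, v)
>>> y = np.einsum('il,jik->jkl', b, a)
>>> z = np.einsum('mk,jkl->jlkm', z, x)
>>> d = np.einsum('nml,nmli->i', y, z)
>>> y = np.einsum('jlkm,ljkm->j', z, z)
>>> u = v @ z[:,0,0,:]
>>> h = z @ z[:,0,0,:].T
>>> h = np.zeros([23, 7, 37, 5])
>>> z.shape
(2, 2, 7, 3)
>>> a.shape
(2, 7, 2)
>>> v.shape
(2, 7, 2)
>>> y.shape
(2,)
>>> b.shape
(7, 7)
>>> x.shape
(2, 7, 2)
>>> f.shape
()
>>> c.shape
(37, 7)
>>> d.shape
(3,)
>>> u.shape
(2, 7, 3)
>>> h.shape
(23, 7, 37, 5)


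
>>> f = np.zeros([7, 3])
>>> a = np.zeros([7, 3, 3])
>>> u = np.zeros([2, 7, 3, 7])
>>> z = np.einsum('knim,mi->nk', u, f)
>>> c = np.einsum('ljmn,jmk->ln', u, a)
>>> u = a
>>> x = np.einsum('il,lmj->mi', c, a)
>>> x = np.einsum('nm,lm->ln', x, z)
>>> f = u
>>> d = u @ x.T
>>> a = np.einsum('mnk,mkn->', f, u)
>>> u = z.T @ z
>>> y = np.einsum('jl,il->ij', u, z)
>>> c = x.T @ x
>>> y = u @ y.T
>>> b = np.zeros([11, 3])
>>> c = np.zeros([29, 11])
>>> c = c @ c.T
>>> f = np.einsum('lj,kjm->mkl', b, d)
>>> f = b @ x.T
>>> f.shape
(11, 7)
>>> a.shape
()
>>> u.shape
(2, 2)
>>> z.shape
(7, 2)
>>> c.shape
(29, 29)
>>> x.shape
(7, 3)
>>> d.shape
(7, 3, 7)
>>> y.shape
(2, 7)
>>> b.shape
(11, 3)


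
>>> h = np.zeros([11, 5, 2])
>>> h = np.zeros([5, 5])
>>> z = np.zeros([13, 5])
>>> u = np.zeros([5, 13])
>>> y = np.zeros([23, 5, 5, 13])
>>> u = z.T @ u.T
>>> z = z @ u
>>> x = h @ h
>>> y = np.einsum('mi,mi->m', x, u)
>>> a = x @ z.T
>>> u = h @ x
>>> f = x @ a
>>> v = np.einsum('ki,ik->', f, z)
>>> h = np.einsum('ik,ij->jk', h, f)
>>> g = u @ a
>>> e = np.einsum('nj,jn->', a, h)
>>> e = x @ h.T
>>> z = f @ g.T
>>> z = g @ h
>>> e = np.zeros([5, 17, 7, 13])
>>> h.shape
(13, 5)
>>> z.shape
(5, 5)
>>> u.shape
(5, 5)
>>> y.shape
(5,)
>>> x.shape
(5, 5)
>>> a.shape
(5, 13)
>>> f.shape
(5, 13)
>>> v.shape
()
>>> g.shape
(5, 13)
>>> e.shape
(5, 17, 7, 13)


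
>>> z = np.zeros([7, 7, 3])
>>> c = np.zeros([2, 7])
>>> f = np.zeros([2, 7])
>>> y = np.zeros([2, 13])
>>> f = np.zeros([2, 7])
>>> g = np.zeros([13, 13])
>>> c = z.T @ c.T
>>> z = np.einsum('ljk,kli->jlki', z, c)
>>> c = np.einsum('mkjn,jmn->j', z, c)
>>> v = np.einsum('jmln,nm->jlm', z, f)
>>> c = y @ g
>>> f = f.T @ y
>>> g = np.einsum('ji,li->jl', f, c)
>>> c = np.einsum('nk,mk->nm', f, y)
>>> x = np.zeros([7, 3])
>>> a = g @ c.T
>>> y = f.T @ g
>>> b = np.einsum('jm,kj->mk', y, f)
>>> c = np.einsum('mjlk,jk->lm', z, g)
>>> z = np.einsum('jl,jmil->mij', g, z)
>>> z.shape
(7, 3, 7)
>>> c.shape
(3, 7)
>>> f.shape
(7, 13)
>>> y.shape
(13, 2)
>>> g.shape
(7, 2)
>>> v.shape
(7, 3, 7)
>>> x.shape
(7, 3)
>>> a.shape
(7, 7)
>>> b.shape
(2, 7)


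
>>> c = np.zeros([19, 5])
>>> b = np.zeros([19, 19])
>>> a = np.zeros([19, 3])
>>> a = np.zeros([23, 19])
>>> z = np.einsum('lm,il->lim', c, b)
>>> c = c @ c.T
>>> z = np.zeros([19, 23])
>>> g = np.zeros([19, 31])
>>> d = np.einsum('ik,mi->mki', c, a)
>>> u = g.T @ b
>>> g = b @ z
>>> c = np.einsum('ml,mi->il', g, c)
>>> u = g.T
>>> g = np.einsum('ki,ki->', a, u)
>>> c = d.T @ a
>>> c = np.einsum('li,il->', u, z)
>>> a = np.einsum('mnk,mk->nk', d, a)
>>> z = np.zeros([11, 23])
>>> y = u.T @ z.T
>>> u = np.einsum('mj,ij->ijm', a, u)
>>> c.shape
()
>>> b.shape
(19, 19)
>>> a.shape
(19, 19)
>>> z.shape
(11, 23)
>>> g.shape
()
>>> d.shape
(23, 19, 19)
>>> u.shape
(23, 19, 19)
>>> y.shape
(19, 11)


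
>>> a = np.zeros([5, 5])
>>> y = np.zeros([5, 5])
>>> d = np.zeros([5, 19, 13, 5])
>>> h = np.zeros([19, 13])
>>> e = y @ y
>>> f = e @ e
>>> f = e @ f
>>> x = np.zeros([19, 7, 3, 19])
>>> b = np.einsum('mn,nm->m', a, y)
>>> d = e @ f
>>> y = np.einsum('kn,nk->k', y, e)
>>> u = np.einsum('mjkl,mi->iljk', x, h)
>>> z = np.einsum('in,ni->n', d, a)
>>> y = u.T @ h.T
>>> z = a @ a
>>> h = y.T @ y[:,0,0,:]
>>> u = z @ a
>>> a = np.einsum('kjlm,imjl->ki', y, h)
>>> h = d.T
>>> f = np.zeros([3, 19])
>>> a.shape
(3, 19)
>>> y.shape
(3, 7, 19, 19)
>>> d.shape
(5, 5)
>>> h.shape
(5, 5)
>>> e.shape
(5, 5)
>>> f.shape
(3, 19)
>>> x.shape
(19, 7, 3, 19)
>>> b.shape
(5,)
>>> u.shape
(5, 5)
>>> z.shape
(5, 5)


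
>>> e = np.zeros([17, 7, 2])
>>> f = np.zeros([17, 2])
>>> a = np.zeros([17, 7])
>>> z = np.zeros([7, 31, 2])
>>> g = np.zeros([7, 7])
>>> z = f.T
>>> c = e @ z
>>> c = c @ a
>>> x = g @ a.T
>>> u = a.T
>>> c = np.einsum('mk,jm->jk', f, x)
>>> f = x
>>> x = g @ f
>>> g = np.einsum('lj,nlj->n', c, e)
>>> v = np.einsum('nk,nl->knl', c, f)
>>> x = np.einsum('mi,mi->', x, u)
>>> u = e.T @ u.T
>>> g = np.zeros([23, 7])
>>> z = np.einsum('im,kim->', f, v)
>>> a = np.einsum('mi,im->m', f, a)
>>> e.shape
(17, 7, 2)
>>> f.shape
(7, 17)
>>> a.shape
(7,)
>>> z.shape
()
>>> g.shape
(23, 7)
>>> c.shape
(7, 2)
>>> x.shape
()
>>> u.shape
(2, 7, 7)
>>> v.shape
(2, 7, 17)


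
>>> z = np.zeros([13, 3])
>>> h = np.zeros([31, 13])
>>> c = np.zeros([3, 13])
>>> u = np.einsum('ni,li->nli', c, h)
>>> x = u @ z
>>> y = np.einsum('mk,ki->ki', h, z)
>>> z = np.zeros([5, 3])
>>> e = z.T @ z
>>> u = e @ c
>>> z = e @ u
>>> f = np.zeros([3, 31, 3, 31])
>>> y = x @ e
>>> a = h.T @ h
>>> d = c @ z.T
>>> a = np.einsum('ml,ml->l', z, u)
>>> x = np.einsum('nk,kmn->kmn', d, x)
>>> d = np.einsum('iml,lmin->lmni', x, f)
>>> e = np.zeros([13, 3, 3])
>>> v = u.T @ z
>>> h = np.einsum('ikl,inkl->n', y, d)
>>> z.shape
(3, 13)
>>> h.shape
(31,)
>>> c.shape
(3, 13)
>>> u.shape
(3, 13)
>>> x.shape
(3, 31, 3)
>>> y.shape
(3, 31, 3)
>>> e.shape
(13, 3, 3)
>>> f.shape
(3, 31, 3, 31)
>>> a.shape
(13,)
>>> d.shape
(3, 31, 31, 3)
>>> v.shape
(13, 13)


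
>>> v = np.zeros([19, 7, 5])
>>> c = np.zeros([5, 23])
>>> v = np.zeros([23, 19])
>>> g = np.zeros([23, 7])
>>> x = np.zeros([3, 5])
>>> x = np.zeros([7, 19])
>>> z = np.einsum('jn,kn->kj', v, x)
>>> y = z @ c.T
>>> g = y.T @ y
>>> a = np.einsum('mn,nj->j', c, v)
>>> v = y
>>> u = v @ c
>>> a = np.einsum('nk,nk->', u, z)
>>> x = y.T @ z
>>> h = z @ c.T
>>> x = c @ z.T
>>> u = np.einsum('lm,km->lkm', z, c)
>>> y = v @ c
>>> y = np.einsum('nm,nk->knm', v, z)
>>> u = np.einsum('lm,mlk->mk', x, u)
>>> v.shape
(7, 5)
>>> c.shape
(5, 23)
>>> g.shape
(5, 5)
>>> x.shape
(5, 7)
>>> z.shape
(7, 23)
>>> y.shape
(23, 7, 5)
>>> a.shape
()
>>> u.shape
(7, 23)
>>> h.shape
(7, 5)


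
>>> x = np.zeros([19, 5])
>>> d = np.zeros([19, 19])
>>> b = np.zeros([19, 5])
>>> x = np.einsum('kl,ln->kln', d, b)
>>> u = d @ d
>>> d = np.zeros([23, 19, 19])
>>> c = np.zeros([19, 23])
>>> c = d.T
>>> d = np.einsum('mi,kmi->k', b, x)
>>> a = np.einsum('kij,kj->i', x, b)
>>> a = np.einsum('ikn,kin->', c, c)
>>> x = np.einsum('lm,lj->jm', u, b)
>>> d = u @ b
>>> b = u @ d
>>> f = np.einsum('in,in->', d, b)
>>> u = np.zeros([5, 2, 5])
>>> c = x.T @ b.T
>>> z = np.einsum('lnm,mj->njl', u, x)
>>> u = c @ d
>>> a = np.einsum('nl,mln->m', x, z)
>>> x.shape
(5, 19)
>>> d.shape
(19, 5)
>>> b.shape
(19, 5)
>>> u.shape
(19, 5)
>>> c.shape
(19, 19)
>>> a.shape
(2,)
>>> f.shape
()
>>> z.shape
(2, 19, 5)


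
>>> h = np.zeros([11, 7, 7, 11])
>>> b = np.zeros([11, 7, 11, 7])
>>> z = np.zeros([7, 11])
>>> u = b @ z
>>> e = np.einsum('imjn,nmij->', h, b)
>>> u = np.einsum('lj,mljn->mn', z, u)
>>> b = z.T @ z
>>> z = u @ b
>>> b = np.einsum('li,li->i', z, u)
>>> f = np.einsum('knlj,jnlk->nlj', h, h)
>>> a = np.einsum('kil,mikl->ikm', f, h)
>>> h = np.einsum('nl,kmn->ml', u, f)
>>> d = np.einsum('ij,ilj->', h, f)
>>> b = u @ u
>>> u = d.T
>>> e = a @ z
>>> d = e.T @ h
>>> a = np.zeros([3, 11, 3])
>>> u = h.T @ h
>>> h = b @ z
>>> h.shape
(11, 11)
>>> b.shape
(11, 11)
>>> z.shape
(11, 11)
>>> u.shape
(11, 11)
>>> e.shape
(7, 7, 11)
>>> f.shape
(7, 7, 11)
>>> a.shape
(3, 11, 3)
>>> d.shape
(11, 7, 11)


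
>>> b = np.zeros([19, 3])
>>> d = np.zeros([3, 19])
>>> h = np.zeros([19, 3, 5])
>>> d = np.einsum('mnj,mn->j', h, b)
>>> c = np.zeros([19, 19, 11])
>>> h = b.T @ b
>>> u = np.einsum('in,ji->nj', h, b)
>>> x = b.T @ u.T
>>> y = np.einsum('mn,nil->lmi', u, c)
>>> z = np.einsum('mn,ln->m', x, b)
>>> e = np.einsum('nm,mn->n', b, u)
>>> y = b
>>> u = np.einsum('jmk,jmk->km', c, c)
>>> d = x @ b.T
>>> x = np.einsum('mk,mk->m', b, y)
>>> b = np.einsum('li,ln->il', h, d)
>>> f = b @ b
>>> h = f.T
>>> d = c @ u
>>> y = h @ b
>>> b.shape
(3, 3)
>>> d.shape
(19, 19, 19)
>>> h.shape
(3, 3)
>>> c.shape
(19, 19, 11)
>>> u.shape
(11, 19)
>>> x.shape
(19,)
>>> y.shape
(3, 3)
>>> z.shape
(3,)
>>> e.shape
(19,)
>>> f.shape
(3, 3)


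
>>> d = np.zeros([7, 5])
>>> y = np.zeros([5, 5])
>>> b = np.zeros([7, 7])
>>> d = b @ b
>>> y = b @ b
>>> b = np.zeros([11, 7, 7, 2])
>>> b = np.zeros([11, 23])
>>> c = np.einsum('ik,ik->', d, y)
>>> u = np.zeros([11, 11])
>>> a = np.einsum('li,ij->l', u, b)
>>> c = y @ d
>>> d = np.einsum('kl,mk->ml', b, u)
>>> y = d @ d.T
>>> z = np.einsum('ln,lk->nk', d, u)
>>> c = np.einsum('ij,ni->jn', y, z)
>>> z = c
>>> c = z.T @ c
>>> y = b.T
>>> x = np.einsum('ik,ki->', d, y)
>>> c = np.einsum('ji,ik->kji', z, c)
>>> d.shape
(11, 23)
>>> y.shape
(23, 11)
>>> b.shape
(11, 23)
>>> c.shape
(23, 11, 23)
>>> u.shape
(11, 11)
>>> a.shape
(11,)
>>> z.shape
(11, 23)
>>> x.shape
()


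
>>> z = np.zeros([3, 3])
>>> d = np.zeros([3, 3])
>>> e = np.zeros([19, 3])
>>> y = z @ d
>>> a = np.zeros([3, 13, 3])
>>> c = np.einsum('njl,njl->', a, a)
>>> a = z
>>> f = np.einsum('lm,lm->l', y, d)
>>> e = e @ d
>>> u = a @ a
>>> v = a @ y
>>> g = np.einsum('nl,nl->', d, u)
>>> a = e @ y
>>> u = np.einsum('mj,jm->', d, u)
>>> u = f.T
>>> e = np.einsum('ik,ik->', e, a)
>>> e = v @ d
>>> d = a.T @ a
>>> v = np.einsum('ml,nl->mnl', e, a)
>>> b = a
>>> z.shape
(3, 3)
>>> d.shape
(3, 3)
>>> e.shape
(3, 3)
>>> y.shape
(3, 3)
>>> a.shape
(19, 3)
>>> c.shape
()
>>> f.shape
(3,)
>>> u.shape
(3,)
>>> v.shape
(3, 19, 3)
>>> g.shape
()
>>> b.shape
(19, 3)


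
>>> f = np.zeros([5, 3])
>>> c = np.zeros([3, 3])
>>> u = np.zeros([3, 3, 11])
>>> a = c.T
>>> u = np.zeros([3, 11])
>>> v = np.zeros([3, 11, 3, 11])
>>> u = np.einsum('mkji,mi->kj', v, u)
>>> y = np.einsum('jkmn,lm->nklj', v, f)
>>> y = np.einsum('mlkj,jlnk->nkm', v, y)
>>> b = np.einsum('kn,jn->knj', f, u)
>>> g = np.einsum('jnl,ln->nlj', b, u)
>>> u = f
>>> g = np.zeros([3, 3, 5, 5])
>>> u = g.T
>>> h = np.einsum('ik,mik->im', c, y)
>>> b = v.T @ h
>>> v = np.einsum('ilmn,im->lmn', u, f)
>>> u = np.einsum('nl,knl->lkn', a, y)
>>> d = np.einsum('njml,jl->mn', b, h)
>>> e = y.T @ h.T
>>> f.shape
(5, 3)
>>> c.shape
(3, 3)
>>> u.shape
(3, 5, 3)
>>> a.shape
(3, 3)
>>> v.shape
(5, 3, 3)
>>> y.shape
(5, 3, 3)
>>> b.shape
(11, 3, 11, 5)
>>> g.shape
(3, 3, 5, 5)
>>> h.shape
(3, 5)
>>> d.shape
(11, 11)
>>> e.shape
(3, 3, 3)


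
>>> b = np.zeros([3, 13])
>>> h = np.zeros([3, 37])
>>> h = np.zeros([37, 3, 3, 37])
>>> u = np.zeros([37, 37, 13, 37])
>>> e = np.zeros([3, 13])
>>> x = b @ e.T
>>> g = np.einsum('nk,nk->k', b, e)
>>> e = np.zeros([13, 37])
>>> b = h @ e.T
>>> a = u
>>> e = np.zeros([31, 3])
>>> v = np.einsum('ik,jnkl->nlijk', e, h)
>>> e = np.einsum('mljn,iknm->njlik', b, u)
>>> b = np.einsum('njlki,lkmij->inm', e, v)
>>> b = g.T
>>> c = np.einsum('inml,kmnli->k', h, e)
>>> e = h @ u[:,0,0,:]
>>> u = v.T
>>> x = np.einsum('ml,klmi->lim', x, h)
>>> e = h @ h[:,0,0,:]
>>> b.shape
(13,)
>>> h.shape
(37, 3, 3, 37)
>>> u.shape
(3, 37, 31, 37, 3)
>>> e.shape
(37, 3, 3, 37)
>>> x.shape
(3, 37, 3)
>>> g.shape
(13,)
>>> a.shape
(37, 37, 13, 37)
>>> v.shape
(3, 37, 31, 37, 3)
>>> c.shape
(13,)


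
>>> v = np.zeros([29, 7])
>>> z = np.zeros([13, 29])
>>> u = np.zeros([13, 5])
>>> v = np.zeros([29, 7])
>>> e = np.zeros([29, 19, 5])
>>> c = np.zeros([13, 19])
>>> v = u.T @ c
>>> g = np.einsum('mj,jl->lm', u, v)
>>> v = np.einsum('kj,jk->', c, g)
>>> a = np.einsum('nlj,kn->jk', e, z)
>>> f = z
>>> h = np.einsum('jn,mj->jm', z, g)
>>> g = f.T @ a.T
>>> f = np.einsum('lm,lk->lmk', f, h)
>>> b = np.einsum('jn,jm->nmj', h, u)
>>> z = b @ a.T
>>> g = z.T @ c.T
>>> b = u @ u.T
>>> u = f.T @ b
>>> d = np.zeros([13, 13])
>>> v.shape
()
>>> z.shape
(19, 5, 5)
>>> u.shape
(19, 29, 13)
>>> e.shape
(29, 19, 5)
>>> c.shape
(13, 19)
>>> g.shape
(5, 5, 13)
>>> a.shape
(5, 13)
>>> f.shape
(13, 29, 19)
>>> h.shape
(13, 19)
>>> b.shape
(13, 13)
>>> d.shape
(13, 13)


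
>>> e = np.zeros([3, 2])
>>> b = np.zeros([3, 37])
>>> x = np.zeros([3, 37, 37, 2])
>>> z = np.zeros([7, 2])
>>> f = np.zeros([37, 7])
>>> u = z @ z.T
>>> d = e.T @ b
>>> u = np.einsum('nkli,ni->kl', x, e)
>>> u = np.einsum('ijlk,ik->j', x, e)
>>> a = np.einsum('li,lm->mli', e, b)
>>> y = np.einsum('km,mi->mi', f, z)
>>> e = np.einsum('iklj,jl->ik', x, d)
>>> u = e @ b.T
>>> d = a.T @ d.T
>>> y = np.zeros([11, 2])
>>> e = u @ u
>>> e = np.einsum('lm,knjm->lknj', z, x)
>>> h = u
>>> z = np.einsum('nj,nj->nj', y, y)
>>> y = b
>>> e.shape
(7, 3, 37, 37)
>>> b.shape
(3, 37)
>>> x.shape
(3, 37, 37, 2)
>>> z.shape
(11, 2)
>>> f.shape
(37, 7)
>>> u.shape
(3, 3)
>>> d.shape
(2, 3, 2)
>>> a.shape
(37, 3, 2)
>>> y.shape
(3, 37)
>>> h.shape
(3, 3)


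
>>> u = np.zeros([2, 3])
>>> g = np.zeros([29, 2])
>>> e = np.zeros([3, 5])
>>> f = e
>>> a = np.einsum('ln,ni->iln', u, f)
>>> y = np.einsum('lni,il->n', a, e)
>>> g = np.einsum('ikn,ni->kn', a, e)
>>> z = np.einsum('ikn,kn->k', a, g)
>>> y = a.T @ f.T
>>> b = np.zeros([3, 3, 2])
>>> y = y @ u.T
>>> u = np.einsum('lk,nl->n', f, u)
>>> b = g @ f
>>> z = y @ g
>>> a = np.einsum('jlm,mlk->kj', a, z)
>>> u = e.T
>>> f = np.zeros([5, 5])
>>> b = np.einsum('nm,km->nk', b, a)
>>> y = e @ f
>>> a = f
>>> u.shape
(5, 3)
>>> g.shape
(2, 3)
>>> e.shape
(3, 5)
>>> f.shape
(5, 5)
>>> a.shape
(5, 5)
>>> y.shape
(3, 5)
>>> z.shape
(3, 2, 3)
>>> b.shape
(2, 3)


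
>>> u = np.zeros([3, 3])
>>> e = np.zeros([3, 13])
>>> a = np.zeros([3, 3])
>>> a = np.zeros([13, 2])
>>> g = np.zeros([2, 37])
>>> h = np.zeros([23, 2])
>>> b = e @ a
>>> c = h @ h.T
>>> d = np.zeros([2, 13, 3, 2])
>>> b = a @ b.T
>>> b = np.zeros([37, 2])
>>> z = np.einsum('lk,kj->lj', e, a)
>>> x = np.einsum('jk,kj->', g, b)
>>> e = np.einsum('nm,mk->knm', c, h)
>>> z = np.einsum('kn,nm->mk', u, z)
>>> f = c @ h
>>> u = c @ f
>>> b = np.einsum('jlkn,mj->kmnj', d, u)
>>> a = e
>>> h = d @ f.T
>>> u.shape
(23, 2)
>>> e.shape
(2, 23, 23)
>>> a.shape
(2, 23, 23)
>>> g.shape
(2, 37)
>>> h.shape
(2, 13, 3, 23)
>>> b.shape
(3, 23, 2, 2)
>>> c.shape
(23, 23)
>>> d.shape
(2, 13, 3, 2)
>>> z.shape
(2, 3)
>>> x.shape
()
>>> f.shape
(23, 2)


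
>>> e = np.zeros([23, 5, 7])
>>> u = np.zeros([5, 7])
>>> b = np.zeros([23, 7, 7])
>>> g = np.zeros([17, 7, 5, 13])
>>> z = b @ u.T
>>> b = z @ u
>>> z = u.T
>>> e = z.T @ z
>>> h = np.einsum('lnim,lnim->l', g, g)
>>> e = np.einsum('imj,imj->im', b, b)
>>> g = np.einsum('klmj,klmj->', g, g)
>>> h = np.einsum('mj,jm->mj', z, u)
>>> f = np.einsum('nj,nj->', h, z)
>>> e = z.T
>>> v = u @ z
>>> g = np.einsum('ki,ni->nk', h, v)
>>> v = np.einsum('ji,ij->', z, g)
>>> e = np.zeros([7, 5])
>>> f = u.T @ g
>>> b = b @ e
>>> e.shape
(7, 5)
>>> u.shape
(5, 7)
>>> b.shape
(23, 7, 5)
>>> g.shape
(5, 7)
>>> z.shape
(7, 5)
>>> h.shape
(7, 5)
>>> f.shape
(7, 7)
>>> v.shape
()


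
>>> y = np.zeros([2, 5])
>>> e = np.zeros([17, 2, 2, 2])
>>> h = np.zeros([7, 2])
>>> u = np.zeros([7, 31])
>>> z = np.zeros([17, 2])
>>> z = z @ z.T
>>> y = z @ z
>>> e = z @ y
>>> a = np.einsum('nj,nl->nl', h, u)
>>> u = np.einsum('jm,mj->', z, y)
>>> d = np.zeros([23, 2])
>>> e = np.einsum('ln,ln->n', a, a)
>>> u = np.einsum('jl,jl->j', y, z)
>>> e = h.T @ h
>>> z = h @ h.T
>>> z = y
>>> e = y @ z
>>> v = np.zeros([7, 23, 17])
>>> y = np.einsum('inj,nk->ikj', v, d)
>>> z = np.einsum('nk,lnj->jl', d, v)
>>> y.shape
(7, 2, 17)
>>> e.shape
(17, 17)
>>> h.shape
(7, 2)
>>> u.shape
(17,)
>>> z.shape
(17, 7)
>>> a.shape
(7, 31)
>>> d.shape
(23, 2)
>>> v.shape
(7, 23, 17)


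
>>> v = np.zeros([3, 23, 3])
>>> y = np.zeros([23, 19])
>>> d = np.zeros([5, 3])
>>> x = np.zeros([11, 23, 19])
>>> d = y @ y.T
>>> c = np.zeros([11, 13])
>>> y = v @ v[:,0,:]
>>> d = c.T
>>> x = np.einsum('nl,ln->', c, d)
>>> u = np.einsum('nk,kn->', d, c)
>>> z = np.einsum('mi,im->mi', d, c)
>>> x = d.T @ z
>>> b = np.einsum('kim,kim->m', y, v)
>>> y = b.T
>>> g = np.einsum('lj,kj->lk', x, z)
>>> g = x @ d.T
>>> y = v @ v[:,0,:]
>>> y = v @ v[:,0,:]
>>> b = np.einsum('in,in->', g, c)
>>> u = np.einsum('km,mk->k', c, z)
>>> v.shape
(3, 23, 3)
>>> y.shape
(3, 23, 3)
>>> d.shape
(13, 11)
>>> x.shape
(11, 11)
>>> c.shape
(11, 13)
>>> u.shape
(11,)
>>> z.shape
(13, 11)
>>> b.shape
()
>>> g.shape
(11, 13)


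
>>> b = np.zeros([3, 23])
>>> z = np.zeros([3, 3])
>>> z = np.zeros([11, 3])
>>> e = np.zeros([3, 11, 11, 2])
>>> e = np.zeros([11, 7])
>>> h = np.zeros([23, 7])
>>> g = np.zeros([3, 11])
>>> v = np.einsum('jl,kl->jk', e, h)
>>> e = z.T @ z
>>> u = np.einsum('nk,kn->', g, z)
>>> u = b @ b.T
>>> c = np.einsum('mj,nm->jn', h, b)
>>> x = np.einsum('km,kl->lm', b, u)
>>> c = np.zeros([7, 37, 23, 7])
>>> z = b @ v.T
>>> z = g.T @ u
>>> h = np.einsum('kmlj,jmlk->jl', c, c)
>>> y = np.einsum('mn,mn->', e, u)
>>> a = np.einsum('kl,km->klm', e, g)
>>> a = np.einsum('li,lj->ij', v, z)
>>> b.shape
(3, 23)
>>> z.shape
(11, 3)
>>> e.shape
(3, 3)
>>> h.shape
(7, 23)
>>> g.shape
(3, 11)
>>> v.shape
(11, 23)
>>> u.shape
(3, 3)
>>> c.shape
(7, 37, 23, 7)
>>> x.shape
(3, 23)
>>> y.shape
()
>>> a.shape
(23, 3)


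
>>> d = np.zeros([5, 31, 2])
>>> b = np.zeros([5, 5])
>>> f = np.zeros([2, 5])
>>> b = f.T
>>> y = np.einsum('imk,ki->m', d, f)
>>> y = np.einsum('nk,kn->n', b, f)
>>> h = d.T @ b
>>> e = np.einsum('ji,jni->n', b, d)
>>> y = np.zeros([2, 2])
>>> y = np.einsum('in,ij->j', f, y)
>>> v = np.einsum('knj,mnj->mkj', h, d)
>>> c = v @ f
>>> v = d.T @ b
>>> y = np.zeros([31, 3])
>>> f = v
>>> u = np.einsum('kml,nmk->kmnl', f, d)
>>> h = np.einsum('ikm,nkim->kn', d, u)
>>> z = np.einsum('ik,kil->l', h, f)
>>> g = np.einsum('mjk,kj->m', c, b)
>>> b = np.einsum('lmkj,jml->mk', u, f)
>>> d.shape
(5, 31, 2)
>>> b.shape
(31, 5)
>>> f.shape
(2, 31, 2)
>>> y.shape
(31, 3)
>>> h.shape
(31, 2)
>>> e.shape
(31,)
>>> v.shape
(2, 31, 2)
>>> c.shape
(5, 2, 5)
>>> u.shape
(2, 31, 5, 2)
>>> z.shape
(2,)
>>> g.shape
(5,)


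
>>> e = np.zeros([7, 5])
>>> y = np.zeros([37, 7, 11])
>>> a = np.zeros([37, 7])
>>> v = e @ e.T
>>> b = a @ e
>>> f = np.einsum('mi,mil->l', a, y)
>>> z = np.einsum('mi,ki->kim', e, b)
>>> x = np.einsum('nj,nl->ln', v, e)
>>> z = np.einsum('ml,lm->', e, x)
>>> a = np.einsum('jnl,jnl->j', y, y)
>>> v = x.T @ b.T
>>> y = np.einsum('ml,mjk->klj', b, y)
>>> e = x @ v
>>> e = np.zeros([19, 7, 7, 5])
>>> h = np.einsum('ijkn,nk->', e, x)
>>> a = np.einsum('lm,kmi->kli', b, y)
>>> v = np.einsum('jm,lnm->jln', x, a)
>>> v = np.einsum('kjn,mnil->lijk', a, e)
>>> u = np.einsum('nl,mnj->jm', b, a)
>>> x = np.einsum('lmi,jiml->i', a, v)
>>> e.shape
(19, 7, 7, 5)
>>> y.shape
(11, 5, 7)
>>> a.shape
(11, 37, 7)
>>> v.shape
(5, 7, 37, 11)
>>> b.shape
(37, 5)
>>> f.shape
(11,)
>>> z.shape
()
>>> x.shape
(7,)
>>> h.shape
()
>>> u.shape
(7, 11)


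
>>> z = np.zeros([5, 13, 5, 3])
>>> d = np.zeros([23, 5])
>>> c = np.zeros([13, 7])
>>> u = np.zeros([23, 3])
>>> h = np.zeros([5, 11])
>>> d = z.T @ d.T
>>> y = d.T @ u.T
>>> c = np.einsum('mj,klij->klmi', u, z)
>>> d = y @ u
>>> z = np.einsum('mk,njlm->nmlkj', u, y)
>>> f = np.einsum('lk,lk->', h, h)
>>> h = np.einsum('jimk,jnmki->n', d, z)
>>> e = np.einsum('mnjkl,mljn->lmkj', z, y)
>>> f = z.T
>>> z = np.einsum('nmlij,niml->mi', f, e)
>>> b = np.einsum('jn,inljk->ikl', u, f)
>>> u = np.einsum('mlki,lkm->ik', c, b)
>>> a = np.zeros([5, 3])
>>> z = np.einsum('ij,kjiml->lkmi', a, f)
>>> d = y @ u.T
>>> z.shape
(23, 13, 23, 5)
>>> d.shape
(23, 13, 5, 5)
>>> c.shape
(5, 13, 23, 5)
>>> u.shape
(5, 23)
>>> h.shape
(23,)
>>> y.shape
(23, 13, 5, 23)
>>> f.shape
(13, 3, 5, 23, 23)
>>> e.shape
(13, 23, 3, 5)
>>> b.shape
(13, 23, 5)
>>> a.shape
(5, 3)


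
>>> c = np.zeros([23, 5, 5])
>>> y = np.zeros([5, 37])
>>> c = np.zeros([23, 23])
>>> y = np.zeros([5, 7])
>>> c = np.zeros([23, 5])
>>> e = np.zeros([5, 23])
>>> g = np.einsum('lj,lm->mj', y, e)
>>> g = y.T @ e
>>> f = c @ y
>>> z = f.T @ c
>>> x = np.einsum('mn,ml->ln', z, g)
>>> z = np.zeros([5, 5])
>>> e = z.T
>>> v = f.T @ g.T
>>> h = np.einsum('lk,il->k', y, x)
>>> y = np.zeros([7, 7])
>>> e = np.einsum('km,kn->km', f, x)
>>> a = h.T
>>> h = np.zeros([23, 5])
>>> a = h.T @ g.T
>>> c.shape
(23, 5)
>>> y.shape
(7, 7)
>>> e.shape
(23, 7)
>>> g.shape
(7, 23)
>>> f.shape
(23, 7)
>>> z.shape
(5, 5)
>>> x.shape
(23, 5)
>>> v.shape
(7, 7)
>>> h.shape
(23, 5)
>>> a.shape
(5, 7)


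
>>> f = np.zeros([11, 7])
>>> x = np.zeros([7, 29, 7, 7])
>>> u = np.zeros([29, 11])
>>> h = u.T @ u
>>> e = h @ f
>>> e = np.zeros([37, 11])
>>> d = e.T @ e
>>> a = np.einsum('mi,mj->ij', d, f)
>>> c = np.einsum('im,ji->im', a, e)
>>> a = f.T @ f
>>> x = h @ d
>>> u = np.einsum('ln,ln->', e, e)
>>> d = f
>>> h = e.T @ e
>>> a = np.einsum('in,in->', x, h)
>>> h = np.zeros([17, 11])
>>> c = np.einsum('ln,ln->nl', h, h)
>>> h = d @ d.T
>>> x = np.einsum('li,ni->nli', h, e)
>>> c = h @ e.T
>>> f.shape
(11, 7)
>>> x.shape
(37, 11, 11)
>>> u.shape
()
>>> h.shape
(11, 11)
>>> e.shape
(37, 11)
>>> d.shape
(11, 7)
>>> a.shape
()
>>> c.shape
(11, 37)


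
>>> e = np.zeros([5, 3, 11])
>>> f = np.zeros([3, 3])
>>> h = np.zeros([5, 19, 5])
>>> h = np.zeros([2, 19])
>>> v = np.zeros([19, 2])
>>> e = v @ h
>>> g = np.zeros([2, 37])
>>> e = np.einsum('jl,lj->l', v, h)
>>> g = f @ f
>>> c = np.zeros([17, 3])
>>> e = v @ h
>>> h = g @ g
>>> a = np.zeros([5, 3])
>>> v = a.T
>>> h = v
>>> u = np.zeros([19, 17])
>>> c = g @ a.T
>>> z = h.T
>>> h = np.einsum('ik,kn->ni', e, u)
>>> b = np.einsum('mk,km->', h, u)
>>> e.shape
(19, 19)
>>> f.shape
(3, 3)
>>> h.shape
(17, 19)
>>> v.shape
(3, 5)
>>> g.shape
(3, 3)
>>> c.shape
(3, 5)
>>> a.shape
(5, 3)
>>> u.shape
(19, 17)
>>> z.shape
(5, 3)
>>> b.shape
()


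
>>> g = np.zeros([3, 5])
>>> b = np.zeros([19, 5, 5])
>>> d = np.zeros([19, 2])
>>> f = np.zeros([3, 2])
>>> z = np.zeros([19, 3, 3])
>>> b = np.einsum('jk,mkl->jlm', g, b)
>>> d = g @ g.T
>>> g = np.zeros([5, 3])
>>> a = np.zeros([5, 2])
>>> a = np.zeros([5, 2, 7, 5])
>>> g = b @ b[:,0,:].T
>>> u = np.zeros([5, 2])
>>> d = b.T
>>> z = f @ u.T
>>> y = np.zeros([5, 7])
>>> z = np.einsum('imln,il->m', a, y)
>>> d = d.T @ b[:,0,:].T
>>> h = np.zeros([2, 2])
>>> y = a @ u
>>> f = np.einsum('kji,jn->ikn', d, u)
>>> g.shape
(3, 5, 3)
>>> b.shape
(3, 5, 19)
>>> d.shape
(3, 5, 3)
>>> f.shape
(3, 3, 2)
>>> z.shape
(2,)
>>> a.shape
(5, 2, 7, 5)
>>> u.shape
(5, 2)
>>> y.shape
(5, 2, 7, 2)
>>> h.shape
(2, 2)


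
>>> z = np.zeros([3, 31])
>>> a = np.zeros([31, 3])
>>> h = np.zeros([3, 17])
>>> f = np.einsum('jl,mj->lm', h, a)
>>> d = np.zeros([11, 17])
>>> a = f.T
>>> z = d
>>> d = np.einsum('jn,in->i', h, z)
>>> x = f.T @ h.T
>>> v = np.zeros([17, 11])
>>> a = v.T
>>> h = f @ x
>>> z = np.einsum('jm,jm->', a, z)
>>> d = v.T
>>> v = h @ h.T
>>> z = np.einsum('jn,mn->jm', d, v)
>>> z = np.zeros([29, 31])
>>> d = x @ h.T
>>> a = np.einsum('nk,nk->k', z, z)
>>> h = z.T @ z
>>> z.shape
(29, 31)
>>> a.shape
(31,)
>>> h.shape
(31, 31)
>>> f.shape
(17, 31)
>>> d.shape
(31, 17)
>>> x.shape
(31, 3)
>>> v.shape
(17, 17)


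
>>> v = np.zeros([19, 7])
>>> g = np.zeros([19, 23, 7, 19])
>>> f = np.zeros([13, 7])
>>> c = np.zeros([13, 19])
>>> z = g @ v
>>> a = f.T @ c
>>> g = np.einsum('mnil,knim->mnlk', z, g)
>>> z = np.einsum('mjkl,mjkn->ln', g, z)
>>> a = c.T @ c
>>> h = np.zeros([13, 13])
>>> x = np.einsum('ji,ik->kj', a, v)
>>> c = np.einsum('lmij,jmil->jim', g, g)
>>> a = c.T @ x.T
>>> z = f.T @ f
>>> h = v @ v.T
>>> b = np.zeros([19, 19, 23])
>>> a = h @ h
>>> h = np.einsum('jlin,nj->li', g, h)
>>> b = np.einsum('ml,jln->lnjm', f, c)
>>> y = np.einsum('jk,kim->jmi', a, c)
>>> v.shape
(19, 7)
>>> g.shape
(19, 23, 7, 19)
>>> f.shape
(13, 7)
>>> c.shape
(19, 7, 23)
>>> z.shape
(7, 7)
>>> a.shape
(19, 19)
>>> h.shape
(23, 7)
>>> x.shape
(7, 19)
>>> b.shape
(7, 23, 19, 13)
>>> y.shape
(19, 23, 7)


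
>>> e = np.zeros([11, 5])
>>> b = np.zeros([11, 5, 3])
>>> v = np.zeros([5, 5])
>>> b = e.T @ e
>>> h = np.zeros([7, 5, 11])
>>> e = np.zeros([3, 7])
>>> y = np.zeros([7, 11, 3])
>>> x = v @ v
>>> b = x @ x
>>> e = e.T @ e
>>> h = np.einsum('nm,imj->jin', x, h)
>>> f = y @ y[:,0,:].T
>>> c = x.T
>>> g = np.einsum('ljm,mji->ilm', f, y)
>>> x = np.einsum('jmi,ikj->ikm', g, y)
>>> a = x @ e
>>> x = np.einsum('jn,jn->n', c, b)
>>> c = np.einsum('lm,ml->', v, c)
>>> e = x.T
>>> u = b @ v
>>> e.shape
(5,)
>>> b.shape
(5, 5)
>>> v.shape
(5, 5)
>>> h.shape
(11, 7, 5)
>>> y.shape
(7, 11, 3)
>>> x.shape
(5,)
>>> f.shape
(7, 11, 7)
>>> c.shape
()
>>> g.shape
(3, 7, 7)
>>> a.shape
(7, 11, 7)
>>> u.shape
(5, 5)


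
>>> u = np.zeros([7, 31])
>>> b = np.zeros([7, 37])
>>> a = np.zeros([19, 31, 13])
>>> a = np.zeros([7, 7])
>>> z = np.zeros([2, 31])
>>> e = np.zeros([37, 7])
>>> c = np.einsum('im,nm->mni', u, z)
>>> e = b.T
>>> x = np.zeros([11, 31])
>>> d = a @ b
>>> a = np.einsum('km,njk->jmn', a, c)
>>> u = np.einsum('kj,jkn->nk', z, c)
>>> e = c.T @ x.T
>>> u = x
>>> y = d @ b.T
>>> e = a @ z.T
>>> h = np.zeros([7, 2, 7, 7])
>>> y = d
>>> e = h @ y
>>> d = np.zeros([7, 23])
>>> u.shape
(11, 31)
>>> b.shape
(7, 37)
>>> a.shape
(2, 7, 31)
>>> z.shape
(2, 31)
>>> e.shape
(7, 2, 7, 37)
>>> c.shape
(31, 2, 7)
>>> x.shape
(11, 31)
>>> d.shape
(7, 23)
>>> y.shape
(7, 37)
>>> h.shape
(7, 2, 7, 7)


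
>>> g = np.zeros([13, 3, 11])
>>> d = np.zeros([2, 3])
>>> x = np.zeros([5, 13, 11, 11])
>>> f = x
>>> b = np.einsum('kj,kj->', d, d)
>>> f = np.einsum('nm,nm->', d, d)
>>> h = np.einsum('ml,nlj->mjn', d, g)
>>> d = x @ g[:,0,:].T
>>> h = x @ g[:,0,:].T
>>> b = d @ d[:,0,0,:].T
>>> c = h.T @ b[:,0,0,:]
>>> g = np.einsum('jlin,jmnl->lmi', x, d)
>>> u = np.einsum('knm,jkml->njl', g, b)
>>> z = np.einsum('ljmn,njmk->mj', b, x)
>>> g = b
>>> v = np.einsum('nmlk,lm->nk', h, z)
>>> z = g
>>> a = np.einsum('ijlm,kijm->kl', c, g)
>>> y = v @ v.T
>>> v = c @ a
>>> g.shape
(5, 13, 11, 5)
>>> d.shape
(5, 13, 11, 13)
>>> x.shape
(5, 13, 11, 11)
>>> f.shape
()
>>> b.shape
(5, 13, 11, 5)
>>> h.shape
(5, 13, 11, 13)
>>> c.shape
(13, 11, 13, 5)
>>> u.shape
(13, 5, 5)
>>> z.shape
(5, 13, 11, 5)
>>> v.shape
(13, 11, 13, 13)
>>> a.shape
(5, 13)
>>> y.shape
(5, 5)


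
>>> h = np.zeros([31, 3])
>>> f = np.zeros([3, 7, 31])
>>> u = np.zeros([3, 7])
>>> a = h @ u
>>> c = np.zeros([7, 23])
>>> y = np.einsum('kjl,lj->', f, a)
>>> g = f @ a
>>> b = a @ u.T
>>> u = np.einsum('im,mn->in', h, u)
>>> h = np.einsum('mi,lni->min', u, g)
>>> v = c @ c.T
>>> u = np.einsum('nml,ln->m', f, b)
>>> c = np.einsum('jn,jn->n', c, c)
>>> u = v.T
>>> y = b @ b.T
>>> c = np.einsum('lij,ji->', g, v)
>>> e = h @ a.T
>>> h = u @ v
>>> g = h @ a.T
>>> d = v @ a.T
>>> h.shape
(7, 7)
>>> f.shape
(3, 7, 31)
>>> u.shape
(7, 7)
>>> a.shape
(31, 7)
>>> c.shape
()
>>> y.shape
(31, 31)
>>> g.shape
(7, 31)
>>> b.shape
(31, 3)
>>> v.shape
(7, 7)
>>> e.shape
(31, 7, 31)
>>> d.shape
(7, 31)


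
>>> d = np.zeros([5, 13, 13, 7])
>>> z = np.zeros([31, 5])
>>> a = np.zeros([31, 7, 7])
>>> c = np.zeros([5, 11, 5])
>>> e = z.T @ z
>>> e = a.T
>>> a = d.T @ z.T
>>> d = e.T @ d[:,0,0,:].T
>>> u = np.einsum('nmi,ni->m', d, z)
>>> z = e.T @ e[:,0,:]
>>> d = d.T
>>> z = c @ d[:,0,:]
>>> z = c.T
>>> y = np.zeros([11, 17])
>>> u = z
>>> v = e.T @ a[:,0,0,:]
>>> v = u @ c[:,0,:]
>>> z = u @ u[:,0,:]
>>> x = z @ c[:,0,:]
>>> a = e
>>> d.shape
(5, 7, 31)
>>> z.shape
(5, 11, 5)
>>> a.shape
(7, 7, 31)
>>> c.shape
(5, 11, 5)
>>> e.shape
(7, 7, 31)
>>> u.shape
(5, 11, 5)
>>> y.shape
(11, 17)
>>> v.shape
(5, 11, 5)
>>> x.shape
(5, 11, 5)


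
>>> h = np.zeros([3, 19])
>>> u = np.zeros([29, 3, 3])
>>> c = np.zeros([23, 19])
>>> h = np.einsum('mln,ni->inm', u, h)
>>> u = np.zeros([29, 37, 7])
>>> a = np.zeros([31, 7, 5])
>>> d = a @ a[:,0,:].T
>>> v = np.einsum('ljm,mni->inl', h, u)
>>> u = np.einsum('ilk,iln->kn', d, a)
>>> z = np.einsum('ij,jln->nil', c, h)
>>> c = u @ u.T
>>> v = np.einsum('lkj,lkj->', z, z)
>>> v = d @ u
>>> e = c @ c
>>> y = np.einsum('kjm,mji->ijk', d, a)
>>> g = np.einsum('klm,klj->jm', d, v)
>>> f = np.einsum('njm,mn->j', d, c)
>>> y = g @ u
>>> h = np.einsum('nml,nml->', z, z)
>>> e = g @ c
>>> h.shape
()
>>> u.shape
(31, 5)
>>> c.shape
(31, 31)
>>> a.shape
(31, 7, 5)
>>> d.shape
(31, 7, 31)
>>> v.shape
(31, 7, 5)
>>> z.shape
(29, 23, 3)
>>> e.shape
(5, 31)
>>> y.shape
(5, 5)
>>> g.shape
(5, 31)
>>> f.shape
(7,)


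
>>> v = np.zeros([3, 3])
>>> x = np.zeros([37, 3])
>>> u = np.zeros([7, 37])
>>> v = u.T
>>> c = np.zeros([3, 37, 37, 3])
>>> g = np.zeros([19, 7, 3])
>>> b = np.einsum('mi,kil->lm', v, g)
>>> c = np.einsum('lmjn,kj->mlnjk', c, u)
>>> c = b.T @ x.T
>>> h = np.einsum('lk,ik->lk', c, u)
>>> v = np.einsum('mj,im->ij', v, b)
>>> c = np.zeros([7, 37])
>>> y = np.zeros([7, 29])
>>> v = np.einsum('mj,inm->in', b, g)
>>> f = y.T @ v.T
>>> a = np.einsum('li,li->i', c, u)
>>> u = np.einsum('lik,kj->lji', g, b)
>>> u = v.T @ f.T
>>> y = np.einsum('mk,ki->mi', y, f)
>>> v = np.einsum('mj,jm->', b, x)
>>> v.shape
()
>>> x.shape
(37, 3)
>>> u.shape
(7, 29)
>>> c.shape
(7, 37)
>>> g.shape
(19, 7, 3)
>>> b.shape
(3, 37)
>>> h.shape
(37, 37)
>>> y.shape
(7, 19)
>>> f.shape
(29, 19)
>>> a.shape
(37,)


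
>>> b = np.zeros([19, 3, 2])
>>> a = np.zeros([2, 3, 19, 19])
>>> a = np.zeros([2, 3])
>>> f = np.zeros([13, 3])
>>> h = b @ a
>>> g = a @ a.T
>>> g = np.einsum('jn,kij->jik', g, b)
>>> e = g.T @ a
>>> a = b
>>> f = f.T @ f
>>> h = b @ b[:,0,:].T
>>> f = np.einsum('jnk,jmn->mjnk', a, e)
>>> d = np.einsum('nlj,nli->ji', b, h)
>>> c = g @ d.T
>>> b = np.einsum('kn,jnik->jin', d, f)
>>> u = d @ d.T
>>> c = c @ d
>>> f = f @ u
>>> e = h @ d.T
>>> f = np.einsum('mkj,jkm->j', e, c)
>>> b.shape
(3, 3, 19)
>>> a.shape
(19, 3, 2)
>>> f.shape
(2,)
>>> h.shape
(19, 3, 19)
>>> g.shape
(2, 3, 19)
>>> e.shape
(19, 3, 2)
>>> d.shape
(2, 19)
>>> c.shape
(2, 3, 19)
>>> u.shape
(2, 2)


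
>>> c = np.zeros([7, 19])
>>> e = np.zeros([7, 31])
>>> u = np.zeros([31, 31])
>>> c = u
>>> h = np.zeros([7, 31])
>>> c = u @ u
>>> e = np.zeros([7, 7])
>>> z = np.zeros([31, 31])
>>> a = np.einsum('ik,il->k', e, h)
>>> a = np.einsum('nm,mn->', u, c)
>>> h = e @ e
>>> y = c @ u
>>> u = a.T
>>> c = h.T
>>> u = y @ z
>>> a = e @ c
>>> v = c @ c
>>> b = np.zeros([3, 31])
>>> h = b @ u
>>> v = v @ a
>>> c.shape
(7, 7)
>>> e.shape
(7, 7)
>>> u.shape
(31, 31)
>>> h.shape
(3, 31)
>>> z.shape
(31, 31)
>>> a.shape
(7, 7)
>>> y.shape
(31, 31)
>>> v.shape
(7, 7)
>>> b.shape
(3, 31)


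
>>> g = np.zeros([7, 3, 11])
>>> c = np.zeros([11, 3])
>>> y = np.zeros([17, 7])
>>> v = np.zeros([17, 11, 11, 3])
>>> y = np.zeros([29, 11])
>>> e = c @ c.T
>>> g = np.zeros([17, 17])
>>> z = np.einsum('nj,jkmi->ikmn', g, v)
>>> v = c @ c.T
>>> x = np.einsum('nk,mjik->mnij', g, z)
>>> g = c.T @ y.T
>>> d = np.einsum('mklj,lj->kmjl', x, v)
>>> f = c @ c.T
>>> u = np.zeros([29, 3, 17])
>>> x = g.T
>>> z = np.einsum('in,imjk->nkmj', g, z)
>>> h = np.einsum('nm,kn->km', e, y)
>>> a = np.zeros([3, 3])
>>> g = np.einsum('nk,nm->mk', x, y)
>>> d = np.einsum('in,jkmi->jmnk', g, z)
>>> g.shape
(11, 3)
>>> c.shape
(11, 3)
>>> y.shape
(29, 11)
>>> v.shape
(11, 11)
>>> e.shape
(11, 11)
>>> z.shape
(29, 17, 11, 11)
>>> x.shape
(29, 3)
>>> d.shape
(29, 11, 3, 17)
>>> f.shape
(11, 11)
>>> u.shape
(29, 3, 17)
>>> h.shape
(29, 11)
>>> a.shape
(3, 3)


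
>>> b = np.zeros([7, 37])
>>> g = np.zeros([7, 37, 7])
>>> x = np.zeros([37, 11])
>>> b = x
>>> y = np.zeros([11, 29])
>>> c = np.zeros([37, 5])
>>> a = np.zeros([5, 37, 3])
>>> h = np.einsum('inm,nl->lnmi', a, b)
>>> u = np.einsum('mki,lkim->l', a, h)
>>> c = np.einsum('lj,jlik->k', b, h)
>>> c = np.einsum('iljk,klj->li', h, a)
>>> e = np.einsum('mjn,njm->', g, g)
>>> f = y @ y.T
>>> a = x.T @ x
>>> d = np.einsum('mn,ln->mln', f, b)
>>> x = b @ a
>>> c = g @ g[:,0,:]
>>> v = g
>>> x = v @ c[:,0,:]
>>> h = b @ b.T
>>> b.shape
(37, 11)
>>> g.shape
(7, 37, 7)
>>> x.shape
(7, 37, 7)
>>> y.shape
(11, 29)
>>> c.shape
(7, 37, 7)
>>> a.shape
(11, 11)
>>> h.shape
(37, 37)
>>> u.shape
(11,)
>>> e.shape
()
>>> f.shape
(11, 11)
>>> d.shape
(11, 37, 11)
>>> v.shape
(7, 37, 7)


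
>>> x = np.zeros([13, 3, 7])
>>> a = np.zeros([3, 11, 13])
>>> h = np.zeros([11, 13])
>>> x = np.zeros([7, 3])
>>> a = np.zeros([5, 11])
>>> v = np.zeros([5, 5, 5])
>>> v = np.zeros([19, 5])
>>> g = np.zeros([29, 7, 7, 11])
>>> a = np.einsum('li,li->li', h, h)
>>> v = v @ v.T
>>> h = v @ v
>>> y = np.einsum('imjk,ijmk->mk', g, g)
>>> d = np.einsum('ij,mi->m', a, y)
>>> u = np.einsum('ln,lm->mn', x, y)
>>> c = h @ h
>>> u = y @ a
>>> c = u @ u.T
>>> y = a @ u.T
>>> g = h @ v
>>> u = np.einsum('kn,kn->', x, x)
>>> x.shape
(7, 3)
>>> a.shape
(11, 13)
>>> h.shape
(19, 19)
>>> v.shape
(19, 19)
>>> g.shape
(19, 19)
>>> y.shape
(11, 7)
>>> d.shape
(7,)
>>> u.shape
()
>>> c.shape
(7, 7)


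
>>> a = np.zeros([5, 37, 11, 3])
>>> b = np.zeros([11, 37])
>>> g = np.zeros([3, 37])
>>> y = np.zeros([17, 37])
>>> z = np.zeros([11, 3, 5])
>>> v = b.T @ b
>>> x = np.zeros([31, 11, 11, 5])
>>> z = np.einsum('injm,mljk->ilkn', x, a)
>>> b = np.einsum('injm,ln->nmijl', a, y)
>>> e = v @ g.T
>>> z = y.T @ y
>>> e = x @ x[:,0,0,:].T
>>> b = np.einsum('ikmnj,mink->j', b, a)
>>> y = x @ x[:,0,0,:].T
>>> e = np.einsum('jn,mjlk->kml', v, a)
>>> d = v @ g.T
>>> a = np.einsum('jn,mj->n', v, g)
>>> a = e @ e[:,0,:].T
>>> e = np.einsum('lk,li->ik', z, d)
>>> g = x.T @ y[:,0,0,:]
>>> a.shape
(3, 5, 3)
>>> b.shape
(17,)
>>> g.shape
(5, 11, 11, 31)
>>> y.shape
(31, 11, 11, 31)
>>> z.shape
(37, 37)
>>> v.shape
(37, 37)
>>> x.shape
(31, 11, 11, 5)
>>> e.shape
(3, 37)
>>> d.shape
(37, 3)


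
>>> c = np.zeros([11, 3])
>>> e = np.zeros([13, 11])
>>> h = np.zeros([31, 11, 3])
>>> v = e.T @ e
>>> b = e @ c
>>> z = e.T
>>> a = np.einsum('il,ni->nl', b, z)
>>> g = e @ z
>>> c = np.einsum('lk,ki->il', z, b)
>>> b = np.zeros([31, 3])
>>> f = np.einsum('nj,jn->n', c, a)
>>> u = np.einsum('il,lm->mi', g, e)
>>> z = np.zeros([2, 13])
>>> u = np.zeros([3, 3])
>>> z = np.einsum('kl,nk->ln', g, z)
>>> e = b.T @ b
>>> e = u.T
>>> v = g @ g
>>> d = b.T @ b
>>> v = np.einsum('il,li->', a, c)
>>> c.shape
(3, 11)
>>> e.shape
(3, 3)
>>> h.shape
(31, 11, 3)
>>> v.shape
()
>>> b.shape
(31, 3)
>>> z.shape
(13, 2)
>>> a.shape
(11, 3)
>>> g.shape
(13, 13)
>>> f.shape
(3,)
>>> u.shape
(3, 3)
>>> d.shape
(3, 3)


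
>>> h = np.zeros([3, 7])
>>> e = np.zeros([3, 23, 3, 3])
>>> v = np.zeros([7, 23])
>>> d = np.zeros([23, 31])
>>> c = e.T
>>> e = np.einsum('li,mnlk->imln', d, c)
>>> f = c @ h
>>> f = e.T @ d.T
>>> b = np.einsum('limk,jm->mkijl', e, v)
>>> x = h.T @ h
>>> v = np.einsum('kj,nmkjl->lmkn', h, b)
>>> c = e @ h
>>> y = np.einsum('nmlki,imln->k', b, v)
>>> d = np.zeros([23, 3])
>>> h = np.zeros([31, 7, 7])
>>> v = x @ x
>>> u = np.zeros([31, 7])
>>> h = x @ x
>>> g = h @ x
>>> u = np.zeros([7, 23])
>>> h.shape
(7, 7)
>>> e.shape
(31, 3, 23, 3)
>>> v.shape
(7, 7)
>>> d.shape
(23, 3)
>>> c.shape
(31, 3, 23, 7)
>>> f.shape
(3, 23, 3, 23)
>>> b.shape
(23, 3, 3, 7, 31)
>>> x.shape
(7, 7)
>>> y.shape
(7,)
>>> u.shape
(7, 23)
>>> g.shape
(7, 7)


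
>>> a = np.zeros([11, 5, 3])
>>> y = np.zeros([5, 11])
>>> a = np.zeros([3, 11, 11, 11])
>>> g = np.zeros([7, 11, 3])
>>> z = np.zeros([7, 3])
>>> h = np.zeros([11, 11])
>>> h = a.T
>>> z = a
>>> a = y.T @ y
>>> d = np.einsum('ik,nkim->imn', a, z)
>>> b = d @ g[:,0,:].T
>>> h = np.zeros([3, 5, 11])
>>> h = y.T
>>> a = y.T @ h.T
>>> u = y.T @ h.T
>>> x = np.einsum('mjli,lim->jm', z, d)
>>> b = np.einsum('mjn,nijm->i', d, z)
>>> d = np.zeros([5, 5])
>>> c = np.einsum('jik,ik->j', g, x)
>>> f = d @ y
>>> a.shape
(11, 11)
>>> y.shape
(5, 11)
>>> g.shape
(7, 11, 3)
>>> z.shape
(3, 11, 11, 11)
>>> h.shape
(11, 5)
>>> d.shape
(5, 5)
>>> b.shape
(11,)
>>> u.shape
(11, 11)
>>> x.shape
(11, 3)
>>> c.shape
(7,)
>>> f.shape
(5, 11)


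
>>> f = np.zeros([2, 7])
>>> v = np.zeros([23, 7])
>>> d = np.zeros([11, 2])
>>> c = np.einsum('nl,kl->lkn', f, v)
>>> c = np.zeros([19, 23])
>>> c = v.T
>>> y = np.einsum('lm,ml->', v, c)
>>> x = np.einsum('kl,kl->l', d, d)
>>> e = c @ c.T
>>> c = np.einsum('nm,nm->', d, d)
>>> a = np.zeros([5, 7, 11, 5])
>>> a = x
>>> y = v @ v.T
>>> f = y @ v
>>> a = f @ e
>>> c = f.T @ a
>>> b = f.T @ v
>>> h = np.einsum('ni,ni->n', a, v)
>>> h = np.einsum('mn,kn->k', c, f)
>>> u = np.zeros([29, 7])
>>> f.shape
(23, 7)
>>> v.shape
(23, 7)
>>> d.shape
(11, 2)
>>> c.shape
(7, 7)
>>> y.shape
(23, 23)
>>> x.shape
(2,)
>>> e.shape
(7, 7)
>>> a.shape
(23, 7)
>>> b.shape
(7, 7)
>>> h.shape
(23,)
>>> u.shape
(29, 7)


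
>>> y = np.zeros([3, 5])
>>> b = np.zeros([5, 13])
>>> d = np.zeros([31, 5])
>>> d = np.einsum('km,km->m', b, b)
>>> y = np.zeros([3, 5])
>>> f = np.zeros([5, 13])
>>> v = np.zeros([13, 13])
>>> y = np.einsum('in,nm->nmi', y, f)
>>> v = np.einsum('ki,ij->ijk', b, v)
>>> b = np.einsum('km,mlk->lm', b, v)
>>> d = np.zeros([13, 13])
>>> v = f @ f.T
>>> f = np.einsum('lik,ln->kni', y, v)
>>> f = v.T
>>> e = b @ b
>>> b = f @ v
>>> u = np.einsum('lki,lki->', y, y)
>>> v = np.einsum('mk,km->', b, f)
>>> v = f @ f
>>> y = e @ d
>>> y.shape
(13, 13)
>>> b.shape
(5, 5)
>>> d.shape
(13, 13)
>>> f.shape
(5, 5)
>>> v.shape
(5, 5)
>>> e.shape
(13, 13)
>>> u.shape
()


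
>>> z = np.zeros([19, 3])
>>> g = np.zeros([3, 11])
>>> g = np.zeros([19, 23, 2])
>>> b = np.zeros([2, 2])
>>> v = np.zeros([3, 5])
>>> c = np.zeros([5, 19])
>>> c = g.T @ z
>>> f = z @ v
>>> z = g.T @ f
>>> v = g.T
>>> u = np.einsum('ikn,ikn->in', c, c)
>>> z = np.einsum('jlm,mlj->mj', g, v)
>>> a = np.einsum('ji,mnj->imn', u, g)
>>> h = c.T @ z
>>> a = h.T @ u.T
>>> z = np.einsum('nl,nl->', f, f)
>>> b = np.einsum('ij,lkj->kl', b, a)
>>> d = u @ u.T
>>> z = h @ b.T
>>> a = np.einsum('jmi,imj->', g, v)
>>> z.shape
(3, 23, 23)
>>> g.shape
(19, 23, 2)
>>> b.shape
(23, 19)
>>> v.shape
(2, 23, 19)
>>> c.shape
(2, 23, 3)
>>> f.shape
(19, 5)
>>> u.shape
(2, 3)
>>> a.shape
()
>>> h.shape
(3, 23, 19)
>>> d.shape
(2, 2)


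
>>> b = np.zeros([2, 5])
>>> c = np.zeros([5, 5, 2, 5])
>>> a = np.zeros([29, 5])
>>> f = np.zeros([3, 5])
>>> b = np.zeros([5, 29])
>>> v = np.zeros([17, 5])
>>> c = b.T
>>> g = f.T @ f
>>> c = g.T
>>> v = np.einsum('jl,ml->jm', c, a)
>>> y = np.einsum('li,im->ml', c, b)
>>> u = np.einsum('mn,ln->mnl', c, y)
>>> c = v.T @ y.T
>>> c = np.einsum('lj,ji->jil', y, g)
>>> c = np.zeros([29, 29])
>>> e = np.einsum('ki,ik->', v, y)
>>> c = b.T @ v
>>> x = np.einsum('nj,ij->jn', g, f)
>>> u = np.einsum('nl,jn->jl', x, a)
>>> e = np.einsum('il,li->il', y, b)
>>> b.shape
(5, 29)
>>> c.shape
(29, 29)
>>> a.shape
(29, 5)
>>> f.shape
(3, 5)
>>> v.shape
(5, 29)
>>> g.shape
(5, 5)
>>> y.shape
(29, 5)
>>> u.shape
(29, 5)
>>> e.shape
(29, 5)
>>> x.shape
(5, 5)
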